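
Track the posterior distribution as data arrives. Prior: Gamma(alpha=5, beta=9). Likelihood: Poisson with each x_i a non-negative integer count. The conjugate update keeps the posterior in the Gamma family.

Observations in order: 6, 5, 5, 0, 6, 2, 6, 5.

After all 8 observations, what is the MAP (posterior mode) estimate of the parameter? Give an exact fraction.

obs 1: x=6 → posterior Gamma(11, 10)
obs 2: x=5 → posterior Gamma(16, 11)
obs 3: x=5 → posterior Gamma(21, 12)
obs 4: x=0 → posterior Gamma(21, 13)
obs 5: x=6 → posterior Gamma(27, 14)
obs 6: x=2 → posterior Gamma(29, 15)
obs 7: x=6 → posterior Gamma(35, 16)
obs 8: x=5 → posterior Gamma(40, 17)

39/17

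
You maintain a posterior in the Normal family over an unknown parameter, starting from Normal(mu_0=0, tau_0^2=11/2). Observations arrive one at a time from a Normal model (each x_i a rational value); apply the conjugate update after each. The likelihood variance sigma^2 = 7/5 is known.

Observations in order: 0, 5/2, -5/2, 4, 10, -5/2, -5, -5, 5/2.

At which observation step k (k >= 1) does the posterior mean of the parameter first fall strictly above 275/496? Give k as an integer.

obs 1: x=0 → posterior Normal(0, 77/69)
obs 2: x=5/2 → posterior Normal(275/248, 77/124)
obs 3: x=-5/2 → posterior Normal(0, 77/179)
obs 4: x=4 → posterior Normal(110/117, 77/234)
obs 5: x=10 → posterior Normal(770/289, 77/289)
obs 6: x=-5/2 → posterior Normal(1265/688, 77/344)
obs 7: x=-5 → posterior Normal(715/798, 11/57)
obs 8: x=-5 → posterior Normal(165/908, 77/454)
obs 9: x=5/2 → posterior Normal(220/509, 77/509)

k = 2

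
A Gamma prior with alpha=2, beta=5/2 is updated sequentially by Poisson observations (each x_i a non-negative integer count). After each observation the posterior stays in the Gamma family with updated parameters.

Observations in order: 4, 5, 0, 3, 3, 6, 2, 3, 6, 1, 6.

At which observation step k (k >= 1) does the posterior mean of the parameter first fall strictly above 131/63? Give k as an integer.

obs 1: x=4 → posterior Gamma(6, 7/2)
obs 2: x=5 → posterior Gamma(11, 9/2)
obs 3: x=0 → posterior Gamma(11, 11/2)
obs 4: x=3 → posterior Gamma(14, 13/2)
obs 5: x=3 → posterior Gamma(17, 15/2)
obs 6: x=6 → posterior Gamma(23, 17/2)
obs 7: x=2 → posterior Gamma(25, 19/2)
obs 8: x=3 → posterior Gamma(28, 21/2)
obs 9: x=6 → posterior Gamma(34, 23/2)
obs 10: x=1 → posterior Gamma(35, 25/2)
obs 11: x=6 → posterior Gamma(41, 27/2)

k = 2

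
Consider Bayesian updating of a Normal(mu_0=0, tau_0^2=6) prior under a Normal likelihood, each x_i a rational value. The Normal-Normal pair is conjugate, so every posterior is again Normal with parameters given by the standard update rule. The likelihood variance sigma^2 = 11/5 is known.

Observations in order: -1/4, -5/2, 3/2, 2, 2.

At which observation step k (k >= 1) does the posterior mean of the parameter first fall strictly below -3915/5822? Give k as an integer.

obs 1: x=-1/4 → posterior Normal(-15/82, 66/41)
obs 2: x=-5/2 → posterior Normal(-165/142, 66/71)
obs 3: x=3/2 → posterior Normal(-75/202, 66/101)
obs 4: x=2 → posterior Normal(45/262, 66/131)
obs 5: x=2 → posterior Normal(165/322, 66/161)

k = 2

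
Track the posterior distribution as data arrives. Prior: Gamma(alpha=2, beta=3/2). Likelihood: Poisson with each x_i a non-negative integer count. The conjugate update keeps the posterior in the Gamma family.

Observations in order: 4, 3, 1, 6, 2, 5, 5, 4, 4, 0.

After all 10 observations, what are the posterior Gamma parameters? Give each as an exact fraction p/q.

alpha=36, beta=23/2

obs 1: x=4 → posterior Gamma(6, 5/2)
obs 2: x=3 → posterior Gamma(9, 7/2)
obs 3: x=1 → posterior Gamma(10, 9/2)
obs 4: x=6 → posterior Gamma(16, 11/2)
obs 5: x=2 → posterior Gamma(18, 13/2)
obs 6: x=5 → posterior Gamma(23, 15/2)
obs 7: x=5 → posterior Gamma(28, 17/2)
obs 8: x=4 → posterior Gamma(32, 19/2)
obs 9: x=4 → posterior Gamma(36, 21/2)
obs 10: x=0 → posterior Gamma(36, 23/2)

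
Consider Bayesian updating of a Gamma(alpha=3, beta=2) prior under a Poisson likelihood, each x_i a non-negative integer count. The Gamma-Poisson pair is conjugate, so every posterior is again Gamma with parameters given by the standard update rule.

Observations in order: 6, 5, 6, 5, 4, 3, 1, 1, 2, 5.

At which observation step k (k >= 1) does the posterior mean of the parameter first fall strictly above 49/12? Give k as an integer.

k = 4

obs 1: x=6 → posterior Gamma(9, 3)
obs 2: x=5 → posterior Gamma(14, 4)
obs 3: x=6 → posterior Gamma(20, 5)
obs 4: x=5 → posterior Gamma(25, 6)
obs 5: x=4 → posterior Gamma(29, 7)
obs 6: x=3 → posterior Gamma(32, 8)
obs 7: x=1 → posterior Gamma(33, 9)
obs 8: x=1 → posterior Gamma(34, 10)
obs 9: x=2 → posterior Gamma(36, 11)
obs 10: x=5 → posterior Gamma(41, 12)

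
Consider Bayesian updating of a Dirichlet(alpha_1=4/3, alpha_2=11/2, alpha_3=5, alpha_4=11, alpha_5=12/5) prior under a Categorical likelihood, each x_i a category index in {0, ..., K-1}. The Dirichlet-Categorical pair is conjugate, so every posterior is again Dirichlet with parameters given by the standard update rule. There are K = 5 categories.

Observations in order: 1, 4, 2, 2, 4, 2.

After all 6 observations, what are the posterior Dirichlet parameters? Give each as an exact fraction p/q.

obs 1: x=1 → posterior Dirichlet(4/3, 13/2, 5, 11, 12/5)
obs 2: x=4 → posterior Dirichlet(4/3, 13/2, 5, 11, 17/5)
obs 3: x=2 → posterior Dirichlet(4/3, 13/2, 6, 11, 17/5)
obs 4: x=2 → posterior Dirichlet(4/3, 13/2, 7, 11, 17/5)
obs 5: x=4 → posterior Dirichlet(4/3, 13/2, 7, 11, 22/5)
obs 6: x=2 → posterior Dirichlet(4/3, 13/2, 8, 11, 22/5)

alpha_1=4/3, alpha_2=13/2, alpha_3=8, alpha_4=11, alpha_5=22/5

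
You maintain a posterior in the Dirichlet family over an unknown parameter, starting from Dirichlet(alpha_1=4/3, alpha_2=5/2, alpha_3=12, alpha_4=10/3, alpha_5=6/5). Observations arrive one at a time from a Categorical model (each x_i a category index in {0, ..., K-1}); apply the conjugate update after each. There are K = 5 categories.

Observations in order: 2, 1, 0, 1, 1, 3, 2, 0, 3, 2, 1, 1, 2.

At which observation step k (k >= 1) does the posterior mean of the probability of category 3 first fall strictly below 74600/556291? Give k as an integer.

obs 1: x=2 → posterior Dirichlet(4/3, 5/2, 13, 10/3, 6/5)
obs 2: x=1 → posterior Dirichlet(4/3, 7/2, 13, 10/3, 6/5)
obs 3: x=0 → posterior Dirichlet(7/3, 7/2, 13, 10/3, 6/5)
obs 4: x=1 → posterior Dirichlet(7/3, 9/2, 13, 10/3, 6/5)
obs 5: x=1 → posterior Dirichlet(7/3, 11/2, 13, 10/3, 6/5)
obs 6: x=3 → posterior Dirichlet(7/3, 11/2, 13, 13/3, 6/5)
obs 7: x=2 → posterior Dirichlet(7/3, 11/2, 14, 13/3, 6/5)
obs 8: x=0 → posterior Dirichlet(10/3, 11/2, 14, 13/3, 6/5)
obs 9: x=3 → posterior Dirichlet(10/3, 11/2, 14, 16/3, 6/5)
obs 10: x=2 → posterior Dirichlet(10/3, 11/2, 15, 16/3, 6/5)
obs 11: x=1 → posterior Dirichlet(10/3, 13/2, 15, 16/3, 6/5)
obs 12: x=1 → posterior Dirichlet(10/3, 15/2, 15, 16/3, 6/5)
obs 13: x=2 → posterior Dirichlet(10/3, 15/2, 16, 16/3, 6/5)

k = 5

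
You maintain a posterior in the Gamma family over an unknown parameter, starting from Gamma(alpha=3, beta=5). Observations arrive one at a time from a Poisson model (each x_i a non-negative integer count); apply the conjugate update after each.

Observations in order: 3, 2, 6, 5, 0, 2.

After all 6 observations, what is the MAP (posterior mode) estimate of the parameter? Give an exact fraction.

20/11

obs 1: x=3 → posterior Gamma(6, 6)
obs 2: x=2 → posterior Gamma(8, 7)
obs 3: x=6 → posterior Gamma(14, 8)
obs 4: x=5 → posterior Gamma(19, 9)
obs 5: x=0 → posterior Gamma(19, 10)
obs 6: x=2 → posterior Gamma(21, 11)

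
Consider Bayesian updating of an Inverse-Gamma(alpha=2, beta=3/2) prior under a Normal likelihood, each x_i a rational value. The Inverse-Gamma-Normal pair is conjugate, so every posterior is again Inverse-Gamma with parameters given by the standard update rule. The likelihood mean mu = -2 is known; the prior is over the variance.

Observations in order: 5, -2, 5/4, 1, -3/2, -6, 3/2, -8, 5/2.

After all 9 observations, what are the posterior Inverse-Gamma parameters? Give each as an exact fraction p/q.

alpha=13/2, beta=2501/32

obs 1: x=5 → posterior Inverse-Gamma(5/2, 26)
obs 2: x=-2 → posterior Inverse-Gamma(3, 26)
obs 3: x=5/4 → posterior Inverse-Gamma(7/2, 1001/32)
obs 4: x=1 → posterior Inverse-Gamma(4, 1145/32)
obs 5: x=-3/2 → posterior Inverse-Gamma(9/2, 1149/32)
obs 6: x=-6 → posterior Inverse-Gamma(5, 1405/32)
obs 7: x=3/2 → posterior Inverse-Gamma(11/2, 1601/32)
obs 8: x=-8 → posterior Inverse-Gamma(6, 2177/32)
obs 9: x=5/2 → posterior Inverse-Gamma(13/2, 2501/32)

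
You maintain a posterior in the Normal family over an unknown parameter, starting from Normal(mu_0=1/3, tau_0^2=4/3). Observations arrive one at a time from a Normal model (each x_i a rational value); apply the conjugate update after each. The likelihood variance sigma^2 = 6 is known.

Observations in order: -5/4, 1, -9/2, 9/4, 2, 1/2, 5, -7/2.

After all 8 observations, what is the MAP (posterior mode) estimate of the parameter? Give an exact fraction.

6/25

obs 1: x=-5/4 → posterior Normal(1/22, 12/11)
obs 2: x=1 → posterior Normal(5/26, 12/13)
obs 3: x=-9/2 → posterior Normal(-13/30, 4/5)
obs 4: x=9/4 → posterior Normal(-2/17, 12/17)
obs 5: x=2 → posterior Normal(2/19, 12/19)
obs 6: x=1/2 → posterior Normal(1/7, 4/7)
obs 7: x=5 → posterior Normal(13/23, 12/23)
obs 8: x=-7/2 → posterior Normal(6/25, 12/25)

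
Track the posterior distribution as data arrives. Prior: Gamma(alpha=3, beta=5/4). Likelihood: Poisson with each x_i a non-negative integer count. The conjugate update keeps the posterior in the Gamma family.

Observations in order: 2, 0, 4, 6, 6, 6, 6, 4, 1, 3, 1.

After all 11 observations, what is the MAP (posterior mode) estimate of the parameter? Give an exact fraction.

obs 1: x=2 → posterior Gamma(5, 9/4)
obs 2: x=0 → posterior Gamma(5, 13/4)
obs 3: x=4 → posterior Gamma(9, 17/4)
obs 4: x=6 → posterior Gamma(15, 21/4)
obs 5: x=6 → posterior Gamma(21, 25/4)
obs 6: x=6 → posterior Gamma(27, 29/4)
obs 7: x=6 → posterior Gamma(33, 33/4)
obs 8: x=4 → posterior Gamma(37, 37/4)
obs 9: x=1 → posterior Gamma(38, 41/4)
obs 10: x=3 → posterior Gamma(41, 45/4)
obs 11: x=1 → posterior Gamma(42, 49/4)

164/49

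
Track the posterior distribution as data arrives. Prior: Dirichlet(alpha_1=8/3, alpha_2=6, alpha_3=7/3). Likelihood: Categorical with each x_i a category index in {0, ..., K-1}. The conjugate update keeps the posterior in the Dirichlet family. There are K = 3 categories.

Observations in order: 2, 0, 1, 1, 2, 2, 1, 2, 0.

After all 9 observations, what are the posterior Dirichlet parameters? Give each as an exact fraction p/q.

alpha_1=14/3, alpha_2=9, alpha_3=19/3

obs 1: x=2 → posterior Dirichlet(8/3, 6, 10/3)
obs 2: x=0 → posterior Dirichlet(11/3, 6, 10/3)
obs 3: x=1 → posterior Dirichlet(11/3, 7, 10/3)
obs 4: x=1 → posterior Dirichlet(11/3, 8, 10/3)
obs 5: x=2 → posterior Dirichlet(11/3, 8, 13/3)
obs 6: x=2 → posterior Dirichlet(11/3, 8, 16/3)
obs 7: x=1 → posterior Dirichlet(11/3, 9, 16/3)
obs 8: x=2 → posterior Dirichlet(11/3, 9, 19/3)
obs 9: x=0 → posterior Dirichlet(14/3, 9, 19/3)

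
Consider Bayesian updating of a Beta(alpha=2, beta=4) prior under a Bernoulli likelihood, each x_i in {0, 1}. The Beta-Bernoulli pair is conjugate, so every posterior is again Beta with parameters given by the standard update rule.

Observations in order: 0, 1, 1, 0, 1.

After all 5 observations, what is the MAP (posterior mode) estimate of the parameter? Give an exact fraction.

obs 1: x=0 → posterior Beta(2, 5)
obs 2: x=1 → posterior Beta(3, 5)
obs 3: x=1 → posterior Beta(4, 5)
obs 4: x=0 → posterior Beta(4, 6)
obs 5: x=1 → posterior Beta(5, 6)

4/9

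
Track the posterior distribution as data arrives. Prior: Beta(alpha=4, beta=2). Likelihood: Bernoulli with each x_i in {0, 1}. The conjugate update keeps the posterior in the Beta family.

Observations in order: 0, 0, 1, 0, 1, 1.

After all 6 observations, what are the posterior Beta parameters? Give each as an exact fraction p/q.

obs 1: x=0 → posterior Beta(4, 3)
obs 2: x=0 → posterior Beta(4, 4)
obs 3: x=1 → posterior Beta(5, 4)
obs 4: x=0 → posterior Beta(5, 5)
obs 5: x=1 → posterior Beta(6, 5)
obs 6: x=1 → posterior Beta(7, 5)

alpha=7, beta=5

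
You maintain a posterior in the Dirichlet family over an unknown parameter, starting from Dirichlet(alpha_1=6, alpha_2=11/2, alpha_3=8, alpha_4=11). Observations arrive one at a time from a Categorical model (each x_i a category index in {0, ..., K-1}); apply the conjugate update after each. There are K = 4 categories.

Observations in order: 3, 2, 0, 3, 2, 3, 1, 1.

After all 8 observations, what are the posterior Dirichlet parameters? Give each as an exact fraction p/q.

alpha_1=7, alpha_2=15/2, alpha_3=10, alpha_4=14

obs 1: x=3 → posterior Dirichlet(6, 11/2, 8, 12)
obs 2: x=2 → posterior Dirichlet(6, 11/2, 9, 12)
obs 3: x=0 → posterior Dirichlet(7, 11/2, 9, 12)
obs 4: x=3 → posterior Dirichlet(7, 11/2, 9, 13)
obs 5: x=2 → posterior Dirichlet(7, 11/2, 10, 13)
obs 6: x=3 → posterior Dirichlet(7, 11/2, 10, 14)
obs 7: x=1 → posterior Dirichlet(7, 13/2, 10, 14)
obs 8: x=1 → posterior Dirichlet(7, 15/2, 10, 14)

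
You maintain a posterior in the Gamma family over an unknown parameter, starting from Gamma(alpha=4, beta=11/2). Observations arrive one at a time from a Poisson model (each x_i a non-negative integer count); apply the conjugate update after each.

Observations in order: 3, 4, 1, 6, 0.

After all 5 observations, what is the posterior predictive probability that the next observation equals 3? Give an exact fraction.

5753632826658045631680796320/39471584120695485887249589623

obs 1: x=3 → posterior Gamma(7, 13/2)
obs 2: x=4 → posterior Gamma(11, 15/2)
obs 3: x=1 → posterior Gamma(12, 17/2)
obs 4: x=6 → posterior Gamma(18, 19/2)
obs 5: x=0 → posterior Gamma(18, 21/2)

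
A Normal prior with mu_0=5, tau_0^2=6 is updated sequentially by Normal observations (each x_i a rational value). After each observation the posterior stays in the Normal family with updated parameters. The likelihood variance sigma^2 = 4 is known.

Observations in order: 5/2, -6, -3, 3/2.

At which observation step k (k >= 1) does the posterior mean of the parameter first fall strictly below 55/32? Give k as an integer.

k = 2

obs 1: x=5/2 → posterior Normal(7/2, 12/5)
obs 2: x=-6 → posterior Normal(-1/16, 3/2)
obs 3: x=-3 → posterior Normal(-19/22, 12/11)
obs 4: x=3/2 → posterior Normal(-5/14, 6/7)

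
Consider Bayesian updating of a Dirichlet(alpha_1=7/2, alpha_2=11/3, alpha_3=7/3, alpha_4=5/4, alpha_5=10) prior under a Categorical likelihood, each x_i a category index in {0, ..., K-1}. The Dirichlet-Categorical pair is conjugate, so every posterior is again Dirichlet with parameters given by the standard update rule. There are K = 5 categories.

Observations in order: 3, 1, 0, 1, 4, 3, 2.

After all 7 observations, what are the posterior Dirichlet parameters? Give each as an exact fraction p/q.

alpha_1=9/2, alpha_2=17/3, alpha_3=10/3, alpha_4=13/4, alpha_5=11

obs 1: x=3 → posterior Dirichlet(7/2, 11/3, 7/3, 9/4, 10)
obs 2: x=1 → posterior Dirichlet(7/2, 14/3, 7/3, 9/4, 10)
obs 3: x=0 → posterior Dirichlet(9/2, 14/3, 7/3, 9/4, 10)
obs 4: x=1 → posterior Dirichlet(9/2, 17/3, 7/3, 9/4, 10)
obs 5: x=4 → posterior Dirichlet(9/2, 17/3, 7/3, 9/4, 11)
obs 6: x=3 → posterior Dirichlet(9/2, 17/3, 7/3, 13/4, 11)
obs 7: x=2 → posterior Dirichlet(9/2, 17/3, 10/3, 13/4, 11)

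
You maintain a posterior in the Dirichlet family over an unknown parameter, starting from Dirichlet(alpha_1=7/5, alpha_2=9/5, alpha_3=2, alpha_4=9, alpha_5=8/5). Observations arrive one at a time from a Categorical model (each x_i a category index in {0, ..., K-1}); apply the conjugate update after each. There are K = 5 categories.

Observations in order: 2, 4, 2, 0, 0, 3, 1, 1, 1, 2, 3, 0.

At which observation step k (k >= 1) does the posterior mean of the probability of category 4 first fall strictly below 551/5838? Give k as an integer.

k = 12

obs 1: x=2 → posterior Dirichlet(7/5, 9/5, 3, 9, 8/5)
obs 2: x=4 → posterior Dirichlet(7/5, 9/5, 3, 9, 13/5)
obs 3: x=2 → posterior Dirichlet(7/5, 9/5, 4, 9, 13/5)
obs 4: x=0 → posterior Dirichlet(12/5, 9/5, 4, 9, 13/5)
obs 5: x=0 → posterior Dirichlet(17/5, 9/5, 4, 9, 13/5)
obs 6: x=3 → posterior Dirichlet(17/5, 9/5, 4, 10, 13/5)
obs 7: x=1 → posterior Dirichlet(17/5, 14/5, 4, 10, 13/5)
obs 8: x=1 → posterior Dirichlet(17/5, 19/5, 4, 10, 13/5)
obs 9: x=1 → posterior Dirichlet(17/5, 24/5, 4, 10, 13/5)
obs 10: x=2 → posterior Dirichlet(17/5, 24/5, 5, 10, 13/5)
obs 11: x=3 → posterior Dirichlet(17/5, 24/5, 5, 11, 13/5)
obs 12: x=0 → posterior Dirichlet(22/5, 24/5, 5, 11, 13/5)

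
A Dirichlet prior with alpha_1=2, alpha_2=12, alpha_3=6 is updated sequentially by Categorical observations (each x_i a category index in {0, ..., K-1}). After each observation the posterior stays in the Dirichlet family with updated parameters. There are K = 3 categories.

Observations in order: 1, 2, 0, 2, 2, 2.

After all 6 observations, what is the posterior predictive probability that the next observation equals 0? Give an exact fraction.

obs 1: x=1 → posterior Dirichlet(2, 13, 6)
obs 2: x=2 → posterior Dirichlet(2, 13, 7)
obs 3: x=0 → posterior Dirichlet(3, 13, 7)
obs 4: x=2 → posterior Dirichlet(3, 13, 8)
obs 5: x=2 → posterior Dirichlet(3, 13, 9)
obs 6: x=2 → posterior Dirichlet(3, 13, 10)

3/26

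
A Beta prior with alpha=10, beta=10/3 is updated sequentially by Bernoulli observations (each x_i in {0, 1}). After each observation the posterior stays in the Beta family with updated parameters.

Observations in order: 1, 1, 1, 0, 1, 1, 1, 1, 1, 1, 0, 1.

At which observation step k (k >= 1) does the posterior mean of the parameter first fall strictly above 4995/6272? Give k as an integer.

k = 8

obs 1: x=1 → posterior Beta(11, 10/3)
obs 2: x=1 → posterior Beta(12, 10/3)
obs 3: x=1 → posterior Beta(13, 10/3)
obs 4: x=0 → posterior Beta(13, 13/3)
obs 5: x=1 → posterior Beta(14, 13/3)
obs 6: x=1 → posterior Beta(15, 13/3)
obs 7: x=1 → posterior Beta(16, 13/3)
obs 8: x=1 → posterior Beta(17, 13/3)
obs 9: x=1 → posterior Beta(18, 13/3)
obs 10: x=1 → posterior Beta(19, 13/3)
obs 11: x=0 → posterior Beta(19, 16/3)
obs 12: x=1 → posterior Beta(20, 16/3)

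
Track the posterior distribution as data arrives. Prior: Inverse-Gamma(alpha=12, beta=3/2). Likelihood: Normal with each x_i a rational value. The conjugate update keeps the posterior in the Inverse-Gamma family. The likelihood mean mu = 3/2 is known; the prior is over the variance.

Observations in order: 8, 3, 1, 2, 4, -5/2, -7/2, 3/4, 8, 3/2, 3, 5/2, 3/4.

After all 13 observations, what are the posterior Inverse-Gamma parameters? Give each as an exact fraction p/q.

obs 1: x=8 → posterior Inverse-Gamma(25/2, 181/8)
obs 2: x=3 → posterior Inverse-Gamma(13, 95/4)
obs 3: x=1 → posterior Inverse-Gamma(27/2, 191/8)
obs 4: x=2 → posterior Inverse-Gamma(14, 24)
obs 5: x=4 → posterior Inverse-Gamma(29/2, 217/8)
obs 6: x=-5/2 → posterior Inverse-Gamma(15, 281/8)
obs 7: x=-7/2 → posterior Inverse-Gamma(31/2, 381/8)
obs 8: x=3/4 → posterior Inverse-Gamma(16, 1533/32)
obs 9: x=8 → posterior Inverse-Gamma(33/2, 2209/32)
obs 10: x=3/2 → posterior Inverse-Gamma(17, 2209/32)
obs 11: x=3 → posterior Inverse-Gamma(35/2, 2245/32)
obs 12: x=5/2 → posterior Inverse-Gamma(18, 2261/32)
obs 13: x=3/4 → posterior Inverse-Gamma(37/2, 1135/16)

alpha=37/2, beta=1135/16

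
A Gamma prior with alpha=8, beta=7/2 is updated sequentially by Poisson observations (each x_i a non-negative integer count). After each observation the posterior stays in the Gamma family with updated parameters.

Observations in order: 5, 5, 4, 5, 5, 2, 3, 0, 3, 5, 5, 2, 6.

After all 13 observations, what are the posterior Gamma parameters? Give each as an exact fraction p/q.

alpha=58, beta=33/2

obs 1: x=5 → posterior Gamma(13, 9/2)
obs 2: x=5 → posterior Gamma(18, 11/2)
obs 3: x=4 → posterior Gamma(22, 13/2)
obs 4: x=5 → posterior Gamma(27, 15/2)
obs 5: x=5 → posterior Gamma(32, 17/2)
obs 6: x=2 → posterior Gamma(34, 19/2)
obs 7: x=3 → posterior Gamma(37, 21/2)
obs 8: x=0 → posterior Gamma(37, 23/2)
obs 9: x=3 → posterior Gamma(40, 25/2)
obs 10: x=5 → posterior Gamma(45, 27/2)
obs 11: x=5 → posterior Gamma(50, 29/2)
obs 12: x=2 → posterior Gamma(52, 31/2)
obs 13: x=6 → posterior Gamma(58, 33/2)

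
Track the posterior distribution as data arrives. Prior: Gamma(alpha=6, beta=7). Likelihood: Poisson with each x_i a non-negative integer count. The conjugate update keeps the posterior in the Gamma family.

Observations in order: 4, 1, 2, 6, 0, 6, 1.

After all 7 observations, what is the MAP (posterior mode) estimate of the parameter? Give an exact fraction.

25/14

obs 1: x=4 → posterior Gamma(10, 8)
obs 2: x=1 → posterior Gamma(11, 9)
obs 3: x=2 → posterior Gamma(13, 10)
obs 4: x=6 → posterior Gamma(19, 11)
obs 5: x=0 → posterior Gamma(19, 12)
obs 6: x=6 → posterior Gamma(25, 13)
obs 7: x=1 → posterior Gamma(26, 14)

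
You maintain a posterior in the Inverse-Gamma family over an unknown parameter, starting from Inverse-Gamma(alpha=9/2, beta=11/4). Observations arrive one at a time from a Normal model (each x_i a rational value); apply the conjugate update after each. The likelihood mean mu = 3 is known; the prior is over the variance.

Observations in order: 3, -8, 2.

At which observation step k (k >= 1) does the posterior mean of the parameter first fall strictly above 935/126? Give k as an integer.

obs 1: x=3 → posterior Inverse-Gamma(5, 11/4)
obs 2: x=-8 → posterior Inverse-Gamma(11/2, 253/4)
obs 3: x=2 → posterior Inverse-Gamma(6, 255/4)

k = 2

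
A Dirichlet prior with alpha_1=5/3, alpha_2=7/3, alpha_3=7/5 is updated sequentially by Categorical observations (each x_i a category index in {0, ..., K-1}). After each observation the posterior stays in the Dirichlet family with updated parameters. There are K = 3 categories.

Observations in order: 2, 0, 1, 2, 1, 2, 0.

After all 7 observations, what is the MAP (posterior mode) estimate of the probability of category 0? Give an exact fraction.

40/141

obs 1: x=2 → posterior Dirichlet(5/3, 7/3, 12/5)
obs 2: x=0 → posterior Dirichlet(8/3, 7/3, 12/5)
obs 3: x=1 → posterior Dirichlet(8/3, 10/3, 12/5)
obs 4: x=2 → posterior Dirichlet(8/3, 10/3, 17/5)
obs 5: x=1 → posterior Dirichlet(8/3, 13/3, 17/5)
obs 6: x=2 → posterior Dirichlet(8/3, 13/3, 22/5)
obs 7: x=0 → posterior Dirichlet(11/3, 13/3, 22/5)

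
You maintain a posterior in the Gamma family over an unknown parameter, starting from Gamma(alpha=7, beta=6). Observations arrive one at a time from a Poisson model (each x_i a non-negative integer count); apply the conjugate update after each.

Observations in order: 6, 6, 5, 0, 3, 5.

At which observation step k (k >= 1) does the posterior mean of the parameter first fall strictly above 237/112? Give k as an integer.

obs 1: x=6 → posterior Gamma(13, 7)
obs 2: x=6 → posterior Gamma(19, 8)
obs 3: x=5 → posterior Gamma(24, 9)
obs 4: x=0 → posterior Gamma(24, 10)
obs 5: x=3 → posterior Gamma(27, 11)
obs 6: x=5 → posterior Gamma(32, 12)

k = 2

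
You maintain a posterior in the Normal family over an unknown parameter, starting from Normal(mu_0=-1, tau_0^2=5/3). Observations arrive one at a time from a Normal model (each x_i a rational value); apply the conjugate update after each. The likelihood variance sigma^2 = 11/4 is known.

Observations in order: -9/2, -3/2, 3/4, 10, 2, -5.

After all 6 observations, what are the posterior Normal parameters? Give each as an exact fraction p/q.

obs 1: x=-9/2 → posterior Normal(-123/53, 55/53)
obs 2: x=-3/2 → posterior Normal(-153/73, 55/73)
obs 3: x=3/4 → posterior Normal(-46/31, 55/93)
obs 4: x=10 → posterior Normal(62/113, 55/113)
obs 5: x=2 → posterior Normal(102/133, 55/133)
obs 6: x=-5 → posterior Normal(2/153, 55/153)

mu_0=2/153, tau_0^2=55/153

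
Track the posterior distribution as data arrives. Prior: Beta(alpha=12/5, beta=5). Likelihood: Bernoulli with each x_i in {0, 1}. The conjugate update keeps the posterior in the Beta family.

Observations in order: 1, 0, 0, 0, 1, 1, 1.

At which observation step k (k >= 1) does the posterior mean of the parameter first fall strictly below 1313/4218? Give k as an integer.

obs 1: x=1 → posterior Beta(17/5, 5)
obs 2: x=0 → posterior Beta(17/5, 6)
obs 3: x=0 → posterior Beta(17/5, 7)
obs 4: x=0 → posterior Beta(17/5, 8)
obs 5: x=1 → posterior Beta(22/5, 8)
obs 6: x=1 → posterior Beta(27/5, 8)
obs 7: x=1 → posterior Beta(32/5, 8)

k = 4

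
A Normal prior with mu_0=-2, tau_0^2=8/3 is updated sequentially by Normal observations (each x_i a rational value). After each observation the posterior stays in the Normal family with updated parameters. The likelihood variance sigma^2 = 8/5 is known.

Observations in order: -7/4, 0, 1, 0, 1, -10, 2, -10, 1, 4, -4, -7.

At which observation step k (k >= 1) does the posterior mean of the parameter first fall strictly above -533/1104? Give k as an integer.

k = 4

obs 1: x=-7/4 → posterior Normal(-59/32, 1)
obs 2: x=0 → posterior Normal(-59/52, 8/13)
obs 3: x=1 → posterior Normal(-13/24, 4/9)
obs 4: x=0 → posterior Normal(-39/92, 8/23)
obs 5: x=1 → posterior Normal(-19/112, 2/7)
obs 6: x=-10 → posterior Normal(-73/44, 8/33)
obs 7: x=2 → posterior Normal(-179/152, 4/19)
obs 8: x=-10 → posterior Normal(-379/172, 8/43)
obs 9: x=1 → posterior Normal(-359/192, 1/6)
obs 10: x=4 → posterior Normal(-279/212, 8/53)
obs 11: x=-4 → posterior Normal(-359/232, 4/29)
obs 12: x=-7 → posterior Normal(-499/252, 8/63)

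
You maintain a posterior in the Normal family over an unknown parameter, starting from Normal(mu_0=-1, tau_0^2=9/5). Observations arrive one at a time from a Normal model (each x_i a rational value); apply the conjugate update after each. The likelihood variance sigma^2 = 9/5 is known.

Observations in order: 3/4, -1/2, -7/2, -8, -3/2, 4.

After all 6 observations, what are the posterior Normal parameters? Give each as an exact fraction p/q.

mu_0=-39/28, tau_0^2=9/35

obs 1: x=3/4 → posterior Normal(-1/8, 9/10)
obs 2: x=-1/2 → posterior Normal(-1/4, 3/5)
obs 3: x=-7/2 → posterior Normal(-17/16, 9/20)
obs 4: x=-8 → posterior Normal(-49/20, 9/25)
obs 5: x=-3/2 → posterior Normal(-55/24, 3/10)
obs 6: x=4 → posterior Normal(-39/28, 9/35)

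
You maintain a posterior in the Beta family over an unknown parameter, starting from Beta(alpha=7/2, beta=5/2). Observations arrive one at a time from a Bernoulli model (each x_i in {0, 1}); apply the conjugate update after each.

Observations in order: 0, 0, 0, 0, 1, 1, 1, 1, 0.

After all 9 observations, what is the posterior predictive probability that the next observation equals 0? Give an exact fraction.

obs 1: x=0 → posterior Beta(7/2, 7/2)
obs 2: x=0 → posterior Beta(7/2, 9/2)
obs 3: x=0 → posterior Beta(7/2, 11/2)
obs 4: x=0 → posterior Beta(7/2, 13/2)
obs 5: x=1 → posterior Beta(9/2, 13/2)
obs 6: x=1 → posterior Beta(11/2, 13/2)
obs 7: x=1 → posterior Beta(13/2, 13/2)
obs 8: x=1 → posterior Beta(15/2, 13/2)
obs 9: x=0 → posterior Beta(15/2, 15/2)

1/2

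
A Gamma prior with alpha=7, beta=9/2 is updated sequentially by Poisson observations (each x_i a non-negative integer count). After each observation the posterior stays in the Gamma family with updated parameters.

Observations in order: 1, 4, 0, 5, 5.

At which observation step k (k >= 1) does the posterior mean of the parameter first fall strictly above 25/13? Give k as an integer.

k = 4

obs 1: x=1 → posterior Gamma(8, 11/2)
obs 2: x=4 → posterior Gamma(12, 13/2)
obs 3: x=0 → posterior Gamma(12, 15/2)
obs 4: x=5 → posterior Gamma(17, 17/2)
obs 5: x=5 → posterior Gamma(22, 19/2)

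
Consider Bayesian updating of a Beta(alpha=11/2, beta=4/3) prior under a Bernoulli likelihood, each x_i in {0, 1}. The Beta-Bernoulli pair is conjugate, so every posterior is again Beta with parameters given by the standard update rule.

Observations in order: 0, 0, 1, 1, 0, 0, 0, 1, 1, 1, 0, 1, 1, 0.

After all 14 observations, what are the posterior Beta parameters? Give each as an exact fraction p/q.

obs 1: x=0 → posterior Beta(11/2, 7/3)
obs 2: x=0 → posterior Beta(11/2, 10/3)
obs 3: x=1 → posterior Beta(13/2, 10/3)
obs 4: x=1 → posterior Beta(15/2, 10/3)
obs 5: x=0 → posterior Beta(15/2, 13/3)
obs 6: x=0 → posterior Beta(15/2, 16/3)
obs 7: x=0 → posterior Beta(15/2, 19/3)
obs 8: x=1 → posterior Beta(17/2, 19/3)
obs 9: x=1 → posterior Beta(19/2, 19/3)
obs 10: x=1 → posterior Beta(21/2, 19/3)
obs 11: x=0 → posterior Beta(21/2, 22/3)
obs 12: x=1 → posterior Beta(23/2, 22/3)
obs 13: x=1 → posterior Beta(25/2, 22/3)
obs 14: x=0 → posterior Beta(25/2, 25/3)

alpha=25/2, beta=25/3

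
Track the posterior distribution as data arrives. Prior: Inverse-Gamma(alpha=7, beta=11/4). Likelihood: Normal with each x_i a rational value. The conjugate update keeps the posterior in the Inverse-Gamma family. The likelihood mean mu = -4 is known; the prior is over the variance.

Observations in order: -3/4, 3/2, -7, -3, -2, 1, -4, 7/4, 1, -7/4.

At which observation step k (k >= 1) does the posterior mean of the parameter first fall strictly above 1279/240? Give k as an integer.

k = 8

obs 1: x=-3/4 → posterior Inverse-Gamma(15/2, 257/32)
obs 2: x=3/2 → posterior Inverse-Gamma(8, 741/32)
obs 3: x=-7 → posterior Inverse-Gamma(17/2, 885/32)
obs 4: x=-3 → posterior Inverse-Gamma(9, 901/32)
obs 5: x=-2 → posterior Inverse-Gamma(19/2, 965/32)
obs 6: x=1 → posterior Inverse-Gamma(10, 1365/32)
obs 7: x=-4 → posterior Inverse-Gamma(21/2, 1365/32)
obs 8: x=7/4 → posterior Inverse-Gamma(11, 947/16)
obs 9: x=1 → posterior Inverse-Gamma(23/2, 1147/16)
obs 10: x=-7/4 → posterior Inverse-Gamma(12, 2375/32)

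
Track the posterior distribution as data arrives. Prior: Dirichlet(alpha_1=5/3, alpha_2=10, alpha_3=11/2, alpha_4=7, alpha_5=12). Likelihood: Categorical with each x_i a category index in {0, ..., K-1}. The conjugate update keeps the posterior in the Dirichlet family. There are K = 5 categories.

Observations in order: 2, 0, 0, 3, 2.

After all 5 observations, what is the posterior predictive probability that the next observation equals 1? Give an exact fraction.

obs 1: x=2 → posterior Dirichlet(5/3, 10, 13/2, 7, 12)
obs 2: x=0 → posterior Dirichlet(8/3, 10, 13/2, 7, 12)
obs 3: x=0 → posterior Dirichlet(11/3, 10, 13/2, 7, 12)
obs 4: x=3 → posterior Dirichlet(11/3, 10, 13/2, 8, 12)
obs 5: x=2 → posterior Dirichlet(11/3, 10, 15/2, 8, 12)

60/247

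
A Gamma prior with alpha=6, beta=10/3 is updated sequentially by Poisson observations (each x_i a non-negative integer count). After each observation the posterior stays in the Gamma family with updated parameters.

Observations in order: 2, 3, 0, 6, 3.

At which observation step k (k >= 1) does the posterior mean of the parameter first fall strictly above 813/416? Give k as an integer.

obs 1: x=2 → posterior Gamma(8, 13/3)
obs 2: x=3 → posterior Gamma(11, 16/3)
obs 3: x=0 → posterior Gamma(11, 19/3)
obs 4: x=6 → posterior Gamma(17, 22/3)
obs 5: x=3 → posterior Gamma(20, 25/3)

k = 2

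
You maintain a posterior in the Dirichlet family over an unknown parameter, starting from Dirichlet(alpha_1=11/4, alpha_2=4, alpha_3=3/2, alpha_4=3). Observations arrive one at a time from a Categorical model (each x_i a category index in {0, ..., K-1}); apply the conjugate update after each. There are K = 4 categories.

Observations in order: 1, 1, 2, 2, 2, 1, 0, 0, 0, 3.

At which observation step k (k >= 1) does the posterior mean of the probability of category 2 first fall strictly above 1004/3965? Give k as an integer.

k = 5

obs 1: x=1 → posterior Dirichlet(11/4, 5, 3/2, 3)
obs 2: x=1 → posterior Dirichlet(11/4, 6, 3/2, 3)
obs 3: x=2 → posterior Dirichlet(11/4, 6, 5/2, 3)
obs 4: x=2 → posterior Dirichlet(11/4, 6, 7/2, 3)
obs 5: x=2 → posterior Dirichlet(11/4, 6, 9/2, 3)
obs 6: x=1 → posterior Dirichlet(11/4, 7, 9/2, 3)
obs 7: x=0 → posterior Dirichlet(15/4, 7, 9/2, 3)
obs 8: x=0 → posterior Dirichlet(19/4, 7, 9/2, 3)
obs 9: x=0 → posterior Dirichlet(23/4, 7, 9/2, 3)
obs 10: x=3 → posterior Dirichlet(23/4, 7, 9/2, 4)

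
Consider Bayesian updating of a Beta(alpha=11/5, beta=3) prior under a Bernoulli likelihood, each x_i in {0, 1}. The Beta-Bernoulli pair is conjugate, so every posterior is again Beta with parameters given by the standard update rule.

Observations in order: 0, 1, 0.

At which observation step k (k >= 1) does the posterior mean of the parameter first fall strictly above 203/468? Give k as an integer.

k = 2

obs 1: x=0 → posterior Beta(11/5, 4)
obs 2: x=1 → posterior Beta(16/5, 4)
obs 3: x=0 → posterior Beta(16/5, 5)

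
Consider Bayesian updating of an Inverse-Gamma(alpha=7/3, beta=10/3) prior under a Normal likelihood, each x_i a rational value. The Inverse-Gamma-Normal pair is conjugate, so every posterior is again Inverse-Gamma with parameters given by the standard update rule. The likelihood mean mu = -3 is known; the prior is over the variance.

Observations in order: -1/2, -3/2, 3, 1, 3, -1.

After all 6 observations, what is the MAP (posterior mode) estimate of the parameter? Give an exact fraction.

643/76

obs 1: x=-1/2 → posterior Inverse-Gamma(17/6, 155/24)
obs 2: x=-3/2 → posterior Inverse-Gamma(10/3, 91/12)
obs 3: x=3 → posterior Inverse-Gamma(23/6, 307/12)
obs 4: x=1 → posterior Inverse-Gamma(13/3, 403/12)
obs 5: x=3 → posterior Inverse-Gamma(29/6, 619/12)
obs 6: x=-1 → posterior Inverse-Gamma(16/3, 643/12)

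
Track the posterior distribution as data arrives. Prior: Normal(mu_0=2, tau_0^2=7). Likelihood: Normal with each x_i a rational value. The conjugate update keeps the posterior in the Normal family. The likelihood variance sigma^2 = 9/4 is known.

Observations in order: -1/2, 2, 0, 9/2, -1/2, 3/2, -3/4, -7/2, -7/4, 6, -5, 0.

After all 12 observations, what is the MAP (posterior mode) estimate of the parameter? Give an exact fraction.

obs 1: x=-1/2 → posterior Normal(4/37, 63/37)
obs 2: x=2 → posterior Normal(12/13, 63/65)
obs 3: x=0 → posterior Normal(20/31, 21/31)
obs 4: x=9/2 → posterior Normal(186/121, 63/121)
obs 5: x=-1/2 → posterior Normal(172/149, 63/149)
obs 6: x=3/2 → posterior Normal(214/177, 21/59)
obs 7: x=-3/4 → posterior Normal(193/205, 63/205)
obs 8: x=-7/2 → posterior Normal(95/233, 63/233)
obs 9: x=-7/4 → posterior Normal(46/261, 7/29)
obs 10: x=6 → posterior Normal(214/289, 63/289)
obs 11: x=-5 → posterior Normal(74/317, 63/317)
obs 12: x=0 → posterior Normal(74/345, 21/115)

74/345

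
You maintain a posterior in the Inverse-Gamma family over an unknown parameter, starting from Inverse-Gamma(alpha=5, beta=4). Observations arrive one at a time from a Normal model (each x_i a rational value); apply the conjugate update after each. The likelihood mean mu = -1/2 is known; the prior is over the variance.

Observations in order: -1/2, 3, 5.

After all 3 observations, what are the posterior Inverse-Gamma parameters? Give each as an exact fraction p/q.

obs 1: x=-1/2 → posterior Inverse-Gamma(11/2, 4)
obs 2: x=3 → posterior Inverse-Gamma(6, 81/8)
obs 3: x=5 → posterior Inverse-Gamma(13/2, 101/4)

alpha=13/2, beta=101/4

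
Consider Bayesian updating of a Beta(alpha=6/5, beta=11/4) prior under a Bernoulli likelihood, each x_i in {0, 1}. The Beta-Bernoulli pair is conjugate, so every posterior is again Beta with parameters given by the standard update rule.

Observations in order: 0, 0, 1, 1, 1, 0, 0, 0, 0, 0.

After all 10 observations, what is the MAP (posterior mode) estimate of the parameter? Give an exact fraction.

obs 1: x=0 → posterior Beta(6/5, 15/4)
obs 2: x=0 → posterior Beta(6/5, 19/4)
obs 3: x=1 → posterior Beta(11/5, 19/4)
obs 4: x=1 → posterior Beta(16/5, 19/4)
obs 5: x=1 → posterior Beta(21/5, 19/4)
obs 6: x=0 → posterior Beta(21/5, 23/4)
obs 7: x=0 → posterior Beta(21/5, 27/4)
obs 8: x=0 → posterior Beta(21/5, 31/4)
obs 9: x=0 → posterior Beta(21/5, 35/4)
obs 10: x=0 → posterior Beta(21/5, 39/4)

64/239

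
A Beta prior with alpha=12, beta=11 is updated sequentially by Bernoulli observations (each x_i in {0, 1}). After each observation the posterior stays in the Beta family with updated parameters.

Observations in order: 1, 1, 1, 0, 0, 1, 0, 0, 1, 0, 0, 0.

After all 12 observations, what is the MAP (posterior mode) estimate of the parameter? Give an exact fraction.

obs 1: x=1 → posterior Beta(13, 11)
obs 2: x=1 → posterior Beta(14, 11)
obs 3: x=1 → posterior Beta(15, 11)
obs 4: x=0 → posterior Beta(15, 12)
obs 5: x=0 → posterior Beta(15, 13)
obs 6: x=1 → posterior Beta(16, 13)
obs 7: x=0 → posterior Beta(16, 14)
obs 8: x=0 → posterior Beta(16, 15)
obs 9: x=1 → posterior Beta(17, 15)
obs 10: x=0 → posterior Beta(17, 16)
obs 11: x=0 → posterior Beta(17, 17)
obs 12: x=0 → posterior Beta(17, 18)

16/33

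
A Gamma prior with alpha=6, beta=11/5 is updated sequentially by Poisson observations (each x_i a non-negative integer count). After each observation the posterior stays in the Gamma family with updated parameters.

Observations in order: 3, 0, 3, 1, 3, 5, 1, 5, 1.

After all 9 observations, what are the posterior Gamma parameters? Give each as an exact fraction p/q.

obs 1: x=3 → posterior Gamma(9, 16/5)
obs 2: x=0 → posterior Gamma(9, 21/5)
obs 3: x=3 → posterior Gamma(12, 26/5)
obs 4: x=1 → posterior Gamma(13, 31/5)
obs 5: x=3 → posterior Gamma(16, 36/5)
obs 6: x=5 → posterior Gamma(21, 41/5)
obs 7: x=1 → posterior Gamma(22, 46/5)
obs 8: x=5 → posterior Gamma(27, 51/5)
obs 9: x=1 → posterior Gamma(28, 56/5)

alpha=28, beta=56/5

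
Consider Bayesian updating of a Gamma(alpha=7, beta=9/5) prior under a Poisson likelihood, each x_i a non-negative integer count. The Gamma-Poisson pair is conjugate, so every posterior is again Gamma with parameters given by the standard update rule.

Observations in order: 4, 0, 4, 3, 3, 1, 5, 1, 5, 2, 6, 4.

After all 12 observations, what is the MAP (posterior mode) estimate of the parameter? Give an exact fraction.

220/69

obs 1: x=4 → posterior Gamma(11, 14/5)
obs 2: x=0 → posterior Gamma(11, 19/5)
obs 3: x=4 → posterior Gamma(15, 24/5)
obs 4: x=3 → posterior Gamma(18, 29/5)
obs 5: x=3 → posterior Gamma(21, 34/5)
obs 6: x=1 → posterior Gamma(22, 39/5)
obs 7: x=5 → posterior Gamma(27, 44/5)
obs 8: x=1 → posterior Gamma(28, 49/5)
obs 9: x=5 → posterior Gamma(33, 54/5)
obs 10: x=2 → posterior Gamma(35, 59/5)
obs 11: x=6 → posterior Gamma(41, 64/5)
obs 12: x=4 → posterior Gamma(45, 69/5)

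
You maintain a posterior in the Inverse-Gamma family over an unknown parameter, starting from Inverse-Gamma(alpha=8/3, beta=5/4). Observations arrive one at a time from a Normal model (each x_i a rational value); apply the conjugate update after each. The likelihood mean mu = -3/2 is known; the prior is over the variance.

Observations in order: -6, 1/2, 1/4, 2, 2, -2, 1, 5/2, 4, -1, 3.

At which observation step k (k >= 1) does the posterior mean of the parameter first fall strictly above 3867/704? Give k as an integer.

k = 4

obs 1: x=-6 → posterior Inverse-Gamma(19/6, 91/8)
obs 2: x=1/2 → posterior Inverse-Gamma(11/3, 107/8)
obs 3: x=1/4 → posterior Inverse-Gamma(25/6, 477/32)
obs 4: x=2 → posterior Inverse-Gamma(14/3, 673/32)
obs 5: x=2 → posterior Inverse-Gamma(31/6, 869/32)
obs 6: x=-2 → posterior Inverse-Gamma(17/3, 873/32)
obs 7: x=1 → posterior Inverse-Gamma(37/6, 973/32)
obs 8: x=5/2 → posterior Inverse-Gamma(20/3, 1229/32)
obs 9: x=4 → posterior Inverse-Gamma(43/6, 1713/32)
obs 10: x=-1 → posterior Inverse-Gamma(23/3, 1717/32)
obs 11: x=3 → posterior Inverse-Gamma(49/6, 2041/32)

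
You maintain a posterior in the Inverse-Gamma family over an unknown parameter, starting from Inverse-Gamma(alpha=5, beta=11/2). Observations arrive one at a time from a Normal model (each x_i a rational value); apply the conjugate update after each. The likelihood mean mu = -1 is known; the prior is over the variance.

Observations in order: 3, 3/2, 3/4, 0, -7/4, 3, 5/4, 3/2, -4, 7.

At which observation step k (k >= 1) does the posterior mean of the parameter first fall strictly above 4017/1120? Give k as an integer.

k = 6

obs 1: x=3 → posterior Inverse-Gamma(11/2, 27/2)
obs 2: x=3/2 → posterior Inverse-Gamma(6, 133/8)
obs 3: x=3/4 → posterior Inverse-Gamma(13/2, 581/32)
obs 4: x=0 → posterior Inverse-Gamma(7, 597/32)
obs 5: x=-7/4 → posterior Inverse-Gamma(15/2, 303/16)
obs 6: x=3 → posterior Inverse-Gamma(8, 431/16)
obs 7: x=5/4 → posterior Inverse-Gamma(17/2, 943/32)
obs 8: x=3/2 → posterior Inverse-Gamma(9, 1043/32)
obs 9: x=-4 → posterior Inverse-Gamma(19/2, 1187/32)
obs 10: x=7 → posterior Inverse-Gamma(10, 2211/32)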